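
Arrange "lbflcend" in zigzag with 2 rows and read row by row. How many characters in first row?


Zigzag "lbflcend" into 2 rows:
Placing characters:
  'l' => row 0
  'b' => row 1
  'f' => row 0
  'l' => row 1
  'c' => row 0
  'e' => row 1
  'n' => row 0
  'd' => row 1
Rows:
  Row 0: "lfcn"
  Row 1: "bled"
First row length: 4

4


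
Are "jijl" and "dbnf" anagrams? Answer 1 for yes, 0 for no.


Strings: "jijl", "dbnf"
Sorted first:  ijjl
Sorted second: bdfn
Differ at position 0: 'i' vs 'b' => not anagrams

0


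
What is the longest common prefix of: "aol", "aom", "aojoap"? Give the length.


Words: aol, aom, aojoap
  Position 0: all 'a' => match
  Position 1: all 'o' => match
  Position 2: ('l', 'm', 'j') => mismatch, stop
LCP = "ao" (length 2)

2


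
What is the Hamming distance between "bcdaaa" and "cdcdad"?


Comparing "bcdaaa" and "cdcdad" position by position:
  Position 0: 'b' vs 'c' => differ
  Position 1: 'c' vs 'd' => differ
  Position 2: 'd' vs 'c' => differ
  Position 3: 'a' vs 'd' => differ
  Position 4: 'a' vs 'a' => same
  Position 5: 'a' vs 'd' => differ
Total differences (Hamming distance): 5

5


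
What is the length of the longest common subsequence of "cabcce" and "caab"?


LCS of "cabcce" and "caab"
DP table:
           c    a    a    b
      0    0    0    0    0
  c   0    1    1    1    1
  a   0    1    2    2    2
  b   0    1    2    2    3
  c   0    1    2    2    3
  c   0    1    2    2    3
  e   0    1    2    2    3
LCS length = dp[6][4] = 3

3


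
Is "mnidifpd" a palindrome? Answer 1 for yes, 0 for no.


Input: mnidifpd
Reversed: dpfidinm
  Compare pos 0 ('m') with pos 7 ('d'): MISMATCH
  Compare pos 1 ('n') with pos 6 ('p'): MISMATCH
  Compare pos 2 ('i') with pos 5 ('f'): MISMATCH
  Compare pos 3 ('d') with pos 4 ('i'): MISMATCH
Result: not a palindrome

0


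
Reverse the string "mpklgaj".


Input: mpklgaj
Reading characters right to left:
  Position 6: 'j'
  Position 5: 'a'
  Position 4: 'g'
  Position 3: 'l'
  Position 2: 'k'
  Position 1: 'p'
  Position 0: 'm'
Reversed: jaglkpm

jaglkpm


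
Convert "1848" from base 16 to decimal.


Input: "1848" in base 16
Positional expansion:
  Digit '1' (value 1) x 16^3 = 4096
  Digit '8' (value 8) x 16^2 = 2048
  Digit '4' (value 4) x 16^1 = 64
  Digit '8' (value 8) x 16^0 = 8
Sum = 6216

6216


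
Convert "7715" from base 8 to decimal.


Input: "7715" in base 8
Positional expansion:
  Digit '7' (value 7) x 8^3 = 3584
  Digit '7' (value 7) x 8^2 = 448
  Digit '1' (value 1) x 8^1 = 8
  Digit '5' (value 5) x 8^0 = 5
Sum = 4045

4045


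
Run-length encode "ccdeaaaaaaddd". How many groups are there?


Input: ccdeaaaaaaddd
Scanning for consecutive runs:
  Group 1: 'c' x 2 (positions 0-1)
  Group 2: 'd' x 1 (positions 2-2)
  Group 3: 'e' x 1 (positions 3-3)
  Group 4: 'a' x 6 (positions 4-9)
  Group 5: 'd' x 3 (positions 10-12)
Total groups: 5

5


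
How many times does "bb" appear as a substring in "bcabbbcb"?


Searching for "bb" in "bcabbbcb"
Scanning each position:
  Position 0: "bc" => no
  Position 1: "ca" => no
  Position 2: "ab" => no
  Position 3: "bb" => MATCH
  Position 4: "bb" => MATCH
  Position 5: "bc" => no
  Position 6: "cb" => no
Total occurrences: 2

2


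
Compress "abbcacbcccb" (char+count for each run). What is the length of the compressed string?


Input: abbcacbcccb
Runs:
  'a' x 1 => "a1"
  'b' x 2 => "b2"
  'c' x 1 => "c1"
  'a' x 1 => "a1"
  'c' x 1 => "c1"
  'b' x 1 => "b1"
  'c' x 3 => "c3"
  'b' x 1 => "b1"
Compressed: "a1b2c1a1c1b1c3b1"
Compressed length: 16

16


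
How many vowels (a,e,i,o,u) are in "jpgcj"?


Input: jpgcj
Checking each character:
  'j' at position 0: consonant
  'p' at position 1: consonant
  'g' at position 2: consonant
  'c' at position 3: consonant
  'j' at position 4: consonant
Total vowels: 0

0


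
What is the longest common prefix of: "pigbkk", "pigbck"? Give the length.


Words: pigbkk, pigbck
  Position 0: all 'p' => match
  Position 1: all 'i' => match
  Position 2: all 'g' => match
  Position 3: all 'b' => match
  Position 4: ('k', 'c') => mismatch, stop
LCP = "pigb" (length 4)

4


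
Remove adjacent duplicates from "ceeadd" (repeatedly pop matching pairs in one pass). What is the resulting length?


Input: ceeadd
Stack-based adjacent duplicate removal:
  Read 'c': push. Stack: c
  Read 'e': push. Stack: ce
  Read 'e': matches stack top 'e' => pop. Stack: c
  Read 'a': push. Stack: ca
  Read 'd': push. Stack: cad
  Read 'd': matches stack top 'd' => pop. Stack: ca
Final stack: "ca" (length 2)

2


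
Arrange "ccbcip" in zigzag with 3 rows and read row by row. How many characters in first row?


Zigzag "ccbcip" into 3 rows:
Placing characters:
  'c' => row 0
  'c' => row 1
  'b' => row 2
  'c' => row 1
  'i' => row 0
  'p' => row 1
Rows:
  Row 0: "ci"
  Row 1: "ccp"
  Row 2: "b"
First row length: 2

2


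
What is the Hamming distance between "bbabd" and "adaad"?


Comparing "bbabd" and "adaad" position by position:
  Position 0: 'b' vs 'a' => differ
  Position 1: 'b' vs 'd' => differ
  Position 2: 'a' vs 'a' => same
  Position 3: 'b' vs 'a' => differ
  Position 4: 'd' vs 'd' => same
Total differences (Hamming distance): 3

3


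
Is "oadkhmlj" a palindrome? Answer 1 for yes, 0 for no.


Input: oadkhmlj
Reversed: jlmhkdao
  Compare pos 0 ('o') with pos 7 ('j'): MISMATCH
  Compare pos 1 ('a') with pos 6 ('l'): MISMATCH
  Compare pos 2 ('d') with pos 5 ('m'): MISMATCH
  Compare pos 3 ('k') with pos 4 ('h'): MISMATCH
Result: not a palindrome

0


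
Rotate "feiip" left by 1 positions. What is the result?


Input: "feiip", rotate left by 1
First 1 characters: "f"
Remaining characters: "eiip"
Concatenate remaining + first: "eiip" + "f" = "eiipf"

eiipf


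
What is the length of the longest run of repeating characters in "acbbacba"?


Input: "acbbacba"
Scanning for longest run:
  Position 1 ('c'): new char, reset run to 1
  Position 2 ('b'): new char, reset run to 1
  Position 3 ('b'): continues run of 'b', length=2
  Position 4 ('a'): new char, reset run to 1
  Position 5 ('c'): new char, reset run to 1
  Position 6 ('b'): new char, reset run to 1
  Position 7 ('a'): new char, reset run to 1
Longest run: 'b' with length 2

2


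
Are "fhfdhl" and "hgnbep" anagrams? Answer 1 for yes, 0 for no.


Strings: "fhfdhl", "hgnbep"
Sorted first:  dffhhl
Sorted second: beghnp
Differ at position 0: 'd' vs 'b' => not anagrams

0


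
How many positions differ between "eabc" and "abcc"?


Comparing "eabc" and "abcc" position by position:
  Position 0: 'e' vs 'a' => DIFFER
  Position 1: 'a' vs 'b' => DIFFER
  Position 2: 'b' vs 'c' => DIFFER
  Position 3: 'c' vs 'c' => same
Positions that differ: 3

3


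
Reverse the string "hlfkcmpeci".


Input: hlfkcmpeci
Reading characters right to left:
  Position 9: 'i'
  Position 8: 'c'
  Position 7: 'e'
  Position 6: 'p'
  Position 5: 'm'
  Position 4: 'c'
  Position 3: 'k'
  Position 2: 'f'
  Position 1: 'l'
  Position 0: 'h'
Reversed: icepmckflh

icepmckflh


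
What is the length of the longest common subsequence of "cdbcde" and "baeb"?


LCS of "cdbcde" and "baeb"
DP table:
           b    a    e    b
      0    0    0    0    0
  c   0    0    0    0    0
  d   0    0    0    0    0
  b   0    1    1    1    1
  c   0    1    1    1    1
  d   0    1    1    1    1
  e   0    1    1    2    2
LCS length = dp[6][4] = 2

2


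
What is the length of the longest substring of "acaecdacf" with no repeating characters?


Input: "acaecdacf"
Sliding window (track last position of each char):
  Position 0 ('a'): window [0,0] length 1 -- new best
  Position 1 ('c'): window [0,1] length 2 -- new best
  Position 2 ('a'): repeat (last at 0), move window start to 1
  Position 2 ('a'): window [1,2] length 2
  Position 3 ('e'): window [1,3] length 3 -- new best
  Position 4 ('c'): repeat (last at 1), move window start to 2
  Position 4 ('c'): window [2,4] length 3
  Position 5 ('d'): window [2,5] length 4 -- new best
  Position 6 ('a'): repeat (last at 2), move window start to 3
  Position 6 ('a'): window [3,6] length 4
  Position 7 ('c'): repeat (last at 4), move window start to 5
  Position 7 ('c'): window [5,7] length 3
  Position 8 ('f'): window [5,8] length 4
Longest substring with no repeats: "aecd" with length 4

4


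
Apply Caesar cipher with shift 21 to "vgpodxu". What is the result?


Caesar cipher: shift "vgpodxu" by 21
  'v' (pos 21) + 21 = pos 16 = 'q'
  'g' (pos 6) + 21 = pos 1 = 'b'
  'p' (pos 15) + 21 = pos 10 = 'k'
  'o' (pos 14) + 21 = pos 9 = 'j'
  'd' (pos 3) + 21 = pos 24 = 'y'
  'x' (pos 23) + 21 = pos 18 = 's'
  'u' (pos 20) + 21 = pos 15 = 'p'
Result: qbkjysp

qbkjysp


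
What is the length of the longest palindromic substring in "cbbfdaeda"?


Input: "cbbfdaeda"
Checking substrings for palindromes:
  [1:3] "bb" (len 2) => palindrome
Longest palindromic substring: "bb" with length 2

2


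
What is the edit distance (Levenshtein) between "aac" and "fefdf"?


Computing edit distance: "aac" -> "fefdf"
DP table:
           f    e    f    d    f
      0    1    2    3    4    5
  a   1    1    2    3    4    5
  a   2    2    2    3    4    5
  c   3    3    3    3    4    5
Edit distance = dp[3][5] = 5

5


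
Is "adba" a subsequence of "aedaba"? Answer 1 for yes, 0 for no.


Check if "adba" is a subsequence of "aedaba"
Greedy scan:
  Position 0 ('a'): matches sub[0] = 'a'
  Position 1 ('e'): no match needed
  Position 2 ('d'): matches sub[1] = 'd'
  Position 3 ('a'): no match needed
  Position 4 ('b'): matches sub[2] = 'b'
  Position 5 ('a'): matches sub[3] = 'a'
All 4 characters matched => is a subsequence

1


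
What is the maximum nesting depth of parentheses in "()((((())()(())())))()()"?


Input: "()((((())()(())())))()()"
Tracking depth:
  Position 0 '(': depth becomes 1
  Position 1 ')': depth becomes 0
  Position 2 '(': depth becomes 1
  Position 3 '(': depth becomes 2
  Position 4 '(': depth becomes 3
  Position 5 '(': depth becomes 4
  Position 6 '(': depth becomes 5
  Position 7 ')': depth becomes 4
  Position 8 ')': depth becomes 3
  Position 9 '(': depth becomes 4
  Position 10 ')': depth becomes 3
  Position 11 '(': depth becomes 4
  Position 12 '(': depth becomes 5
  Position 13 ')': depth becomes 4
  Position 14 ')': depth becomes 3
  Position 15 '(': depth becomes 4
  Position 16 ')': depth becomes 3
  Position 17 ')': depth becomes 2
  Position 18 ')': depth becomes 1
  Position 19 ')': depth becomes 0
  Position 20 '(': depth becomes 1
  Position 21 ')': depth becomes 0
  Position 22 '(': depth becomes 1
  Position 23 ')': depth becomes 0
Maximum depth reached: 5

5


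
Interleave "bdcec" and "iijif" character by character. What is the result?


Interleaving "bdcec" and "iijif":
  Position 0: 'b' from first, 'i' from second => "bi"
  Position 1: 'd' from first, 'i' from second => "di"
  Position 2: 'c' from first, 'j' from second => "cj"
  Position 3: 'e' from first, 'i' from second => "ei"
  Position 4: 'c' from first, 'f' from second => "cf"
Result: bidicjeicf

bidicjeicf


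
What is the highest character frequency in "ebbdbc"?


Input: ebbdbc
Character counts:
  'b': 3
  'c': 1
  'd': 1
  'e': 1
Maximum frequency: 3

3


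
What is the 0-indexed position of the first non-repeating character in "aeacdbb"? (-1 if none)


Input: aeacdbb
Character frequencies:
  'a': 2
  'b': 2
  'c': 1
  'd': 1
  'e': 1
Scanning left to right for freq == 1:
  Position 0 ('a'): freq=2, skip
  Position 1 ('e'): unique! => answer = 1

1


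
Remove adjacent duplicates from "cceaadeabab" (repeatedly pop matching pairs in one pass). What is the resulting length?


Input: cceaadeabab
Stack-based adjacent duplicate removal:
  Read 'c': push. Stack: c
  Read 'c': matches stack top 'c' => pop. Stack: (empty)
  Read 'e': push. Stack: e
  Read 'a': push. Stack: ea
  Read 'a': matches stack top 'a' => pop. Stack: e
  Read 'd': push. Stack: ed
  Read 'e': push. Stack: ede
  Read 'a': push. Stack: edea
  Read 'b': push. Stack: edeab
  Read 'a': push. Stack: edeaba
  Read 'b': push. Stack: edeabab
Final stack: "edeabab" (length 7)

7


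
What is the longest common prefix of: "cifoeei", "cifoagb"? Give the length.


Words: cifoeei, cifoagb
  Position 0: all 'c' => match
  Position 1: all 'i' => match
  Position 2: all 'f' => match
  Position 3: all 'o' => match
  Position 4: ('e', 'a') => mismatch, stop
LCP = "cifo" (length 4)

4


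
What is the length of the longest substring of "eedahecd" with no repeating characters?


Input: "eedahecd"
Sliding window (track last position of each char):
  Position 0 ('e'): window [0,0] length 1 -- new best
  Position 1 ('e'): repeat (last at 0), move window start to 1
  Position 1 ('e'): window [1,1] length 1
  Position 2 ('d'): window [1,2] length 2 -- new best
  Position 3 ('a'): window [1,3] length 3 -- new best
  Position 4 ('h'): window [1,4] length 4 -- new best
  Position 5 ('e'): repeat (last at 1), move window start to 2
  Position 5 ('e'): window [2,5] length 4
  Position 6 ('c'): window [2,6] length 5 -- new best
  Position 7 ('d'): repeat (last at 2), move window start to 3
  Position 7 ('d'): window [3,7] length 5
Longest substring with no repeats: "dahec" with length 5

5


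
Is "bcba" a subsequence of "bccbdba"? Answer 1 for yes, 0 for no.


Check if "bcba" is a subsequence of "bccbdba"
Greedy scan:
  Position 0 ('b'): matches sub[0] = 'b'
  Position 1 ('c'): matches sub[1] = 'c'
  Position 2 ('c'): no match needed
  Position 3 ('b'): matches sub[2] = 'b'
  Position 4 ('d'): no match needed
  Position 5 ('b'): no match needed
  Position 6 ('a'): matches sub[3] = 'a'
All 4 characters matched => is a subsequence

1


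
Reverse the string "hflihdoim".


Input: hflihdoim
Reading characters right to left:
  Position 8: 'm'
  Position 7: 'i'
  Position 6: 'o'
  Position 5: 'd'
  Position 4: 'h'
  Position 3: 'i'
  Position 2: 'l'
  Position 1: 'f'
  Position 0: 'h'
Reversed: miodhilfh

miodhilfh


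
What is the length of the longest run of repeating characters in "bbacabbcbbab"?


Input: "bbacabbcbbab"
Scanning for longest run:
  Position 1 ('b'): continues run of 'b', length=2
  Position 2 ('a'): new char, reset run to 1
  Position 3 ('c'): new char, reset run to 1
  Position 4 ('a'): new char, reset run to 1
  Position 5 ('b'): new char, reset run to 1
  Position 6 ('b'): continues run of 'b', length=2
  Position 7 ('c'): new char, reset run to 1
  Position 8 ('b'): new char, reset run to 1
  Position 9 ('b'): continues run of 'b', length=2
  Position 10 ('a'): new char, reset run to 1
  Position 11 ('b'): new char, reset run to 1
Longest run: 'b' with length 2

2


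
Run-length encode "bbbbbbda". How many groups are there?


Input: bbbbbbda
Scanning for consecutive runs:
  Group 1: 'b' x 6 (positions 0-5)
  Group 2: 'd' x 1 (positions 6-6)
  Group 3: 'a' x 1 (positions 7-7)
Total groups: 3

3


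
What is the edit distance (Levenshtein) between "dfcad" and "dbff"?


Computing edit distance: "dfcad" -> "dbff"
DP table:
           d    b    f    f
      0    1    2    3    4
  d   1    0    1    2    3
  f   2    1    1    1    2
  c   3    2    2    2    2
  a   4    3    3    3    3
  d   5    4    4    4    4
Edit distance = dp[5][4] = 4

4


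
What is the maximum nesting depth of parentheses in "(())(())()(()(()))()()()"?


Input: "(())(())()(()(()))()()()"
Tracking depth:
  Position 0 '(': depth becomes 1
  Position 1 '(': depth becomes 2
  Position 2 ')': depth becomes 1
  Position 3 ')': depth becomes 0
  Position 4 '(': depth becomes 1
  Position 5 '(': depth becomes 2
  Position 6 ')': depth becomes 1
  Position 7 ')': depth becomes 0
  Position 8 '(': depth becomes 1
  Position 9 ')': depth becomes 0
  Position 10 '(': depth becomes 1
  Position 11 '(': depth becomes 2
  Position 12 ')': depth becomes 1
  Position 13 '(': depth becomes 2
  Position 14 '(': depth becomes 3
  Position 15 ')': depth becomes 2
  Position 16 ')': depth becomes 1
  Position 17 ')': depth becomes 0
  Position 18 '(': depth becomes 1
  Position 19 ')': depth becomes 0
  Position 20 '(': depth becomes 1
  Position 21 ')': depth becomes 0
  Position 22 '(': depth becomes 1
  Position 23 ')': depth becomes 0
Maximum depth reached: 3

3


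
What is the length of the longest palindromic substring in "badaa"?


Input: "badaa"
Checking substrings for palindromes:
  [1:4] "ada" (len 3) => palindrome
  [3:5] "aa" (len 2) => palindrome
Longest palindromic substring: "ada" with length 3

3


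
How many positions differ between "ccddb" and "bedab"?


Comparing "ccddb" and "bedab" position by position:
  Position 0: 'c' vs 'b' => DIFFER
  Position 1: 'c' vs 'e' => DIFFER
  Position 2: 'd' vs 'd' => same
  Position 3: 'd' vs 'a' => DIFFER
  Position 4: 'b' vs 'b' => same
Positions that differ: 3

3


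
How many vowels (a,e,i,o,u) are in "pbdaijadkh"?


Input: pbdaijadkh
Checking each character:
  'p' at position 0: consonant
  'b' at position 1: consonant
  'd' at position 2: consonant
  'a' at position 3: vowel (running total: 1)
  'i' at position 4: vowel (running total: 2)
  'j' at position 5: consonant
  'a' at position 6: vowel (running total: 3)
  'd' at position 7: consonant
  'k' at position 8: consonant
  'h' at position 9: consonant
Total vowels: 3

3


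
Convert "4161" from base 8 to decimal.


Input: "4161" in base 8
Positional expansion:
  Digit '4' (value 4) x 8^3 = 2048
  Digit '1' (value 1) x 8^2 = 64
  Digit '6' (value 6) x 8^1 = 48
  Digit '1' (value 1) x 8^0 = 1
Sum = 2161

2161


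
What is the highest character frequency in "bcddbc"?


Input: bcddbc
Character counts:
  'b': 2
  'c': 2
  'd': 2
Maximum frequency: 2

2


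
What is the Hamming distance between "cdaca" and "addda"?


Comparing "cdaca" and "addda" position by position:
  Position 0: 'c' vs 'a' => differ
  Position 1: 'd' vs 'd' => same
  Position 2: 'a' vs 'd' => differ
  Position 3: 'c' vs 'd' => differ
  Position 4: 'a' vs 'a' => same
Total differences (Hamming distance): 3

3


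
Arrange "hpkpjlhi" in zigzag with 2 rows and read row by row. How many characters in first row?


Zigzag "hpkpjlhi" into 2 rows:
Placing characters:
  'h' => row 0
  'p' => row 1
  'k' => row 0
  'p' => row 1
  'j' => row 0
  'l' => row 1
  'h' => row 0
  'i' => row 1
Rows:
  Row 0: "hkjh"
  Row 1: "ppli"
First row length: 4

4


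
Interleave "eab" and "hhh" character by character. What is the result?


Interleaving "eab" and "hhh":
  Position 0: 'e' from first, 'h' from second => "eh"
  Position 1: 'a' from first, 'h' from second => "ah"
  Position 2: 'b' from first, 'h' from second => "bh"
Result: ehahbh

ehahbh


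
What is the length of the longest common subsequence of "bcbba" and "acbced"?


LCS of "bcbba" and "acbced"
DP table:
           a    c    b    c    e    d
      0    0    0    0    0    0    0
  b   0    0    0    1    1    1    1
  c   0    0    1    1    2    2    2
  b   0    0    1    2    2    2    2
  b   0    0    1    2    2    2    2
  a   0    1    1    2    2    2    2
LCS length = dp[5][6] = 2

2


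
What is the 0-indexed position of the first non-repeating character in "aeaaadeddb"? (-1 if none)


Input: aeaaadeddb
Character frequencies:
  'a': 4
  'b': 1
  'd': 3
  'e': 2
Scanning left to right for freq == 1:
  Position 0 ('a'): freq=4, skip
  Position 1 ('e'): freq=2, skip
  Position 2 ('a'): freq=4, skip
  Position 3 ('a'): freq=4, skip
  Position 4 ('a'): freq=4, skip
  Position 5 ('d'): freq=3, skip
  Position 6 ('e'): freq=2, skip
  Position 7 ('d'): freq=3, skip
  Position 8 ('d'): freq=3, skip
  Position 9 ('b'): unique! => answer = 9

9


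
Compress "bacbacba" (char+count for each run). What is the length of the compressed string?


Input: bacbacba
Runs:
  'b' x 1 => "b1"
  'a' x 1 => "a1"
  'c' x 1 => "c1"
  'b' x 1 => "b1"
  'a' x 1 => "a1"
  'c' x 1 => "c1"
  'b' x 1 => "b1"
  'a' x 1 => "a1"
Compressed: "b1a1c1b1a1c1b1a1"
Compressed length: 16

16


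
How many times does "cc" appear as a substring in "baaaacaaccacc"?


Searching for "cc" in "baaaacaaccacc"
Scanning each position:
  Position 0: "ba" => no
  Position 1: "aa" => no
  Position 2: "aa" => no
  Position 3: "aa" => no
  Position 4: "ac" => no
  Position 5: "ca" => no
  Position 6: "aa" => no
  Position 7: "ac" => no
  Position 8: "cc" => MATCH
  Position 9: "ca" => no
  Position 10: "ac" => no
  Position 11: "cc" => MATCH
Total occurrences: 2

2


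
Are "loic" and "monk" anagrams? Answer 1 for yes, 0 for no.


Strings: "loic", "monk"
Sorted first:  cilo
Sorted second: kmno
Differ at position 0: 'c' vs 'k' => not anagrams

0


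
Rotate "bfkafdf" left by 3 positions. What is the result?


Input: "bfkafdf", rotate left by 3
First 3 characters: "bfk"
Remaining characters: "afdf"
Concatenate remaining + first: "afdf" + "bfk" = "afdfbfk"

afdfbfk


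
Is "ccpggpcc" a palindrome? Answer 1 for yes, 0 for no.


Input: ccpggpcc
Reversed: ccpggpcc
  Compare pos 0 ('c') with pos 7 ('c'): match
  Compare pos 1 ('c') with pos 6 ('c'): match
  Compare pos 2 ('p') with pos 5 ('p'): match
  Compare pos 3 ('g') with pos 4 ('g'): match
Result: palindrome

1


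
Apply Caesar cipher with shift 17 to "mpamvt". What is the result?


Caesar cipher: shift "mpamvt" by 17
  'm' (pos 12) + 17 = pos 3 = 'd'
  'p' (pos 15) + 17 = pos 6 = 'g'
  'a' (pos 0) + 17 = pos 17 = 'r'
  'm' (pos 12) + 17 = pos 3 = 'd'
  'v' (pos 21) + 17 = pos 12 = 'm'
  't' (pos 19) + 17 = pos 10 = 'k'
Result: dgrdmk

dgrdmk


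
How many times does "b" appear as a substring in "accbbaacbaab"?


Searching for "b" in "accbbaacbaab"
Scanning each position:
  Position 0: "a" => no
  Position 1: "c" => no
  Position 2: "c" => no
  Position 3: "b" => MATCH
  Position 4: "b" => MATCH
  Position 5: "a" => no
  Position 6: "a" => no
  Position 7: "c" => no
  Position 8: "b" => MATCH
  Position 9: "a" => no
  Position 10: "a" => no
  Position 11: "b" => MATCH
Total occurrences: 4

4


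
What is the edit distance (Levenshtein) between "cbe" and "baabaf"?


Computing edit distance: "cbe" -> "baabaf"
DP table:
           b    a    a    b    a    f
      0    1    2    3    4    5    6
  c   1    1    2    3    4    5    6
  b   2    1    2    3    3    4    5
  e   3    2    2    3    4    4    5
Edit distance = dp[3][6] = 5

5


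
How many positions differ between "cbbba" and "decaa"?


Comparing "cbbba" and "decaa" position by position:
  Position 0: 'c' vs 'd' => DIFFER
  Position 1: 'b' vs 'e' => DIFFER
  Position 2: 'b' vs 'c' => DIFFER
  Position 3: 'b' vs 'a' => DIFFER
  Position 4: 'a' vs 'a' => same
Positions that differ: 4

4


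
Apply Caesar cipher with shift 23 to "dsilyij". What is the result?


Caesar cipher: shift "dsilyij" by 23
  'd' (pos 3) + 23 = pos 0 = 'a'
  's' (pos 18) + 23 = pos 15 = 'p'
  'i' (pos 8) + 23 = pos 5 = 'f'
  'l' (pos 11) + 23 = pos 8 = 'i'
  'y' (pos 24) + 23 = pos 21 = 'v'
  'i' (pos 8) + 23 = pos 5 = 'f'
  'j' (pos 9) + 23 = pos 6 = 'g'
Result: apfivfg

apfivfg


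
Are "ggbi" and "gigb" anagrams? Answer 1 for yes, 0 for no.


Strings: "ggbi", "gigb"
Sorted first:  bggi
Sorted second: bggi
Sorted forms match => anagrams

1


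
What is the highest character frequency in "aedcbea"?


Input: aedcbea
Character counts:
  'a': 2
  'b': 1
  'c': 1
  'd': 1
  'e': 2
Maximum frequency: 2

2


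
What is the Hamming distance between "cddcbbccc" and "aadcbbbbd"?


Comparing "cddcbbccc" and "aadcbbbbd" position by position:
  Position 0: 'c' vs 'a' => differ
  Position 1: 'd' vs 'a' => differ
  Position 2: 'd' vs 'd' => same
  Position 3: 'c' vs 'c' => same
  Position 4: 'b' vs 'b' => same
  Position 5: 'b' vs 'b' => same
  Position 6: 'c' vs 'b' => differ
  Position 7: 'c' vs 'b' => differ
  Position 8: 'c' vs 'd' => differ
Total differences (Hamming distance): 5

5


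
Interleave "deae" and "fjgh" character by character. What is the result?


Interleaving "deae" and "fjgh":
  Position 0: 'd' from first, 'f' from second => "df"
  Position 1: 'e' from first, 'j' from second => "ej"
  Position 2: 'a' from first, 'g' from second => "ag"
  Position 3: 'e' from first, 'h' from second => "eh"
Result: dfejageh

dfejageh


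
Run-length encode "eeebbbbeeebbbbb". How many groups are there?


Input: eeebbbbeeebbbbb
Scanning for consecutive runs:
  Group 1: 'e' x 3 (positions 0-2)
  Group 2: 'b' x 4 (positions 3-6)
  Group 3: 'e' x 3 (positions 7-9)
  Group 4: 'b' x 5 (positions 10-14)
Total groups: 4

4


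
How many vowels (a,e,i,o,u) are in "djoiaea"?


Input: djoiaea
Checking each character:
  'd' at position 0: consonant
  'j' at position 1: consonant
  'o' at position 2: vowel (running total: 1)
  'i' at position 3: vowel (running total: 2)
  'a' at position 4: vowel (running total: 3)
  'e' at position 5: vowel (running total: 4)
  'a' at position 6: vowel (running total: 5)
Total vowels: 5

5


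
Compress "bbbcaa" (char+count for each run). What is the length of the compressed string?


Input: bbbcaa
Runs:
  'b' x 3 => "b3"
  'c' x 1 => "c1"
  'a' x 2 => "a2"
Compressed: "b3c1a2"
Compressed length: 6

6


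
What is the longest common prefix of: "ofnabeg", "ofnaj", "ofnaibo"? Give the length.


Words: ofnabeg, ofnaj, ofnaibo
  Position 0: all 'o' => match
  Position 1: all 'f' => match
  Position 2: all 'n' => match
  Position 3: all 'a' => match
  Position 4: ('b', 'j', 'i') => mismatch, stop
LCP = "ofna" (length 4)

4


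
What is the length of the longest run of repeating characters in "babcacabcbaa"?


Input: "babcacabcbaa"
Scanning for longest run:
  Position 1 ('a'): new char, reset run to 1
  Position 2 ('b'): new char, reset run to 1
  Position 3 ('c'): new char, reset run to 1
  Position 4 ('a'): new char, reset run to 1
  Position 5 ('c'): new char, reset run to 1
  Position 6 ('a'): new char, reset run to 1
  Position 7 ('b'): new char, reset run to 1
  Position 8 ('c'): new char, reset run to 1
  Position 9 ('b'): new char, reset run to 1
  Position 10 ('a'): new char, reset run to 1
  Position 11 ('a'): continues run of 'a', length=2
Longest run: 'a' with length 2

2


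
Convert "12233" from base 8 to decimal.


Input: "12233" in base 8
Positional expansion:
  Digit '1' (value 1) x 8^4 = 4096
  Digit '2' (value 2) x 8^3 = 1024
  Digit '2' (value 2) x 8^2 = 128
  Digit '3' (value 3) x 8^1 = 24
  Digit '3' (value 3) x 8^0 = 3
Sum = 5275

5275


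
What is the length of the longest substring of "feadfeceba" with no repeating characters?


Input: "feadfeceba"
Sliding window (track last position of each char):
  Position 0 ('f'): window [0,0] length 1 -- new best
  Position 1 ('e'): window [0,1] length 2 -- new best
  Position 2 ('a'): window [0,2] length 3 -- new best
  Position 3 ('d'): window [0,3] length 4 -- new best
  Position 4 ('f'): repeat (last at 0), move window start to 1
  Position 4 ('f'): window [1,4] length 4
  Position 5 ('e'): repeat (last at 1), move window start to 2
  Position 5 ('e'): window [2,5] length 4
  Position 6 ('c'): window [2,6] length 5 -- new best
  Position 7 ('e'): repeat (last at 5), move window start to 6
  Position 7 ('e'): window [6,7] length 2
  Position 8 ('b'): window [6,8] length 3
  Position 9 ('a'): window [6,9] length 4
Longest substring with no repeats: "adfec" with length 5

5


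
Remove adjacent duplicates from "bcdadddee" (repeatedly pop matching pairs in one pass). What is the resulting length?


Input: bcdadddee
Stack-based adjacent duplicate removal:
  Read 'b': push. Stack: b
  Read 'c': push. Stack: bc
  Read 'd': push. Stack: bcd
  Read 'a': push. Stack: bcda
  Read 'd': push. Stack: bcdad
  Read 'd': matches stack top 'd' => pop. Stack: bcda
  Read 'd': push. Stack: bcdad
  Read 'e': push. Stack: bcdade
  Read 'e': matches stack top 'e' => pop. Stack: bcdad
Final stack: "bcdad" (length 5)

5


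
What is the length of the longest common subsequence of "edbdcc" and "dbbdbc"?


LCS of "edbdcc" and "dbbdbc"
DP table:
           d    b    b    d    b    c
      0    0    0    0    0    0    0
  e   0    0    0    0    0    0    0
  d   0    1    1    1    1    1    1
  b   0    1    2    2    2    2    2
  d   0    1    2    2    3    3    3
  c   0    1    2    2    3    3    4
  c   0    1    2    2    3    3    4
LCS length = dp[6][6] = 4

4


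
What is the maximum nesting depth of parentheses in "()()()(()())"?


Input: "()()()(()())"
Tracking depth:
  Position 0 '(': depth becomes 1
  Position 1 ')': depth becomes 0
  Position 2 '(': depth becomes 1
  Position 3 ')': depth becomes 0
  Position 4 '(': depth becomes 1
  Position 5 ')': depth becomes 0
  Position 6 '(': depth becomes 1
  Position 7 '(': depth becomes 2
  Position 8 ')': depth becomes 1
  Position 9 '(': depth becomes 2
  Position 10 ')': depth becomes 1
  Position 11 ')': depth becomes 0
Maximum depth reached: 2

2


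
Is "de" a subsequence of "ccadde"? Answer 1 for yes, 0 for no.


Check if "de" is a subsequence of "ccadde"
Greedy scan:
  Position 0 ('c'): no match needed
  Position 1 ('c'): no match needed
  Position 2 ('a'): no match needed
  Position 3 ('d'): matches sub[0] = 'd'
  Position 4 ('d'): no match needed
  Position 5 ('e'): matches sub[1] = 'e'
All 2 characters matched => is a subsequence

1


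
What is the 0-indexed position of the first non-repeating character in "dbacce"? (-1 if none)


Input: dbacce
Character frequencies:
  'a': 1
  'b': 1
  'c': 2
  'd': 1
  'e': 1
Scanning left to right for freq == 1:
  Position 0 ('d'): unique! => answer = 0

0


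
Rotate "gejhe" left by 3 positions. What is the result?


Input: "gejhe", rotate left by 3
First 3 characters: "gej"
Remaining characters: "he"
Concatenate remaining + first: "he" + "gej" = "hegej"

hegej


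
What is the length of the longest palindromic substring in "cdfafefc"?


Input: "cdfafefc"
Checking substrings for palindromes:
  [2:5] "faf" (len 3) => palindrome
  [4:7] "fef" (len 3) => palindrome
Longest palindromic substring: "faf" with length 3

3


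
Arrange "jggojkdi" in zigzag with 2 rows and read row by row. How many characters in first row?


Zigzag "jggojkdi" into 2 rows:
Placing characters:
  'j' => row 0
  'g' => row 1
  'g' => row 0
  'o' => row 1
  'j' => row 0
  'k' => row 1
  'd' => row 0
  'i' => row 1
Rows:
  Row 0: "jgjd"
  Row 1: "goki"
First row length: 4

4


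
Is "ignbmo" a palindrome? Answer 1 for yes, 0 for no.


Input: ignbmo
Reversed: ombngi
  Compare pos 0 ('i') with pos 5 ('o'): MISMATCH
  Compare pos 1 ('g') with pos 4 ('m'): MISMATCH
  Compare pos 2 ('n') with pos 3 ('b'): MISMATCH
Result: not a palindrome

0


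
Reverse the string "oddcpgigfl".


Input: oddcpgigfl
Reading characters right to left:
  Position 9: 'l'
  Position 8: 'f'
  Position 7: 'g'
  Position 6: 'i'
  Position 5: 'g'
  Position 4: 'p'
  Position 3: 'c'
  Position 2: 'd'
  Position 1: 'd'
  Position 0: 'o'
Reversed: lfgigpcddo

lfgigpcddo


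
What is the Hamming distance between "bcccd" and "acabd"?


Comparing "bcccd" and "acabd" position by position:
  Position 0: 'b' vs 'a' => differ
  Position 1: 'c' vs 'c' => same
  Position 2: 'c' vs 'a' => differ
  Position 3: 'c' vs 'b' => differ
  Position 4: 'd' vs 'd' => same
Total differences (Hamming distance): 3

3


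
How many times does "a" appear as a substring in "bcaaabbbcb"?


Searching for "a" in "bcaaabbbcb"
Scanning each position:
  Position 0: "b" => no
  Position 1: "c" => no
  Position 2: "a" => MATCH
  Position 3: "a" => MATCH
  Position 4: "a" => MATCH
  Position 5: "b" => no
  Position 6: "b" => no
  Position 7: "b" => no
  Position 8: "c" => no
  Position 9: "b" => no
Total occurrences: 3

3


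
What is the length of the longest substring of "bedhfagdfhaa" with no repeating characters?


Input: "bedhfagdfhaa"
Sliding window (track last position of each char):
  Position 0 ('b'): window [0,0] length 1 -- new best
  Position 1 ('e'): window [0,1] length 2 -- new best
  Position 2 ('d'): window [0,2] length 3 -- new best
  Position 3 ('h'): window [0,3] length 4 -- new best
  Position 4 ('f'): window [0,4] length 5 -- new best
  Position 5 ('a'): window [0,5] length 6 -- new best
  Position 6 ('g'): window [0,6] length 7 -- new best
  Position 7 ('d'): repeat (last at 2), move window start to 3
  Position 7 ('d'): window [3,7] length 5
  Position 8 ('f'): repeat (last at 4), move window start to 5
  Position 8 ('f'): window [5,8] length 4
  Position 9 ('h'): window [5,9] length 5
  Position 10 ('a'): repeat (last at 5), move window start to 6
  Position 10 ('a'): window [6,10] length 5
  Position 11 ('a'): repeat (last at 10), move window start to 11
  Position 11 ('a'): window [11,11] length 1
Longest substring with no repeats: "bedhfag" with length 7

7


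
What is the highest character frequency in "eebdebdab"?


Input: eebdebdab
Character counts:
  'a': 1
  'b': 3
  'd': 2
  'e': 3
Maximum frequency: 3

3


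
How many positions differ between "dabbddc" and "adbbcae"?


Comparing "dabbddc" and "adbbcae" position by position:
  Position 0: 'd' vs 'a' => DIFFER
  Position 1: 'a' vs 'd' => DIFFER
  Position 2: 'b' vs 'b' => same
  Position 3: 'b' vs 'b' => same
  Position 4: 'd' vs 'c' => DIFFER
  Position 5: 'd' vs 'a' => DIFFER
  Position 6: 'c' vs 'e' => DIFFER
Positions that differ: 5

5


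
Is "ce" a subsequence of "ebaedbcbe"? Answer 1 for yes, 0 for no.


Check if "ce" is a subsequence of "ebaedbcbe"
Greedy scan:
  Position 0 ('e'): no match needed
  Position 1 ('b'): no match needed
  Position 2 ('a'): no match needed
  Position 3 ('e'): no match needed
  Position 4 ('d'): no match needed
  Position 5 ('b'): no match needed
  Position 6 ('c'): matches sub[0] = 'c'
  Position 7 ('b'): no match needed
  Position 8 ('e'): matches sub[1] = 'e'
All 2 characters matched => is a subsequence

1


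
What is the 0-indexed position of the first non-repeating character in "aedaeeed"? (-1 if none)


Input: aedaeeed
Character frequencies:
  'a': 2
  'd': 2
  'e': 4
Scanning left to right for freq == 1:
  Position 0 ('a'): freq=2, skip
  Position 1 ('e'): freq=4, skip
  Position 2 ('d'): freq=2, skip
  Position 3 ('a'): freq=2, skip
  Position 4 ('e'): freq=4, skip
  Position 5 ('e'): freq=4, skip
  Position 6 ('e'): freq=4, skip
  Position 7 ('d'): freq=2, skip
  No unique character found => answer = -1

-1


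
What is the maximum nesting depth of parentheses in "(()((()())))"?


Input: "(()((()())))"
Tracking depth:
  Position 0 '(': depth becomes 1
  Position 1 '(': depth becomes 2
  Position 2 ')': depth becomes 1
  Position 3 '(': depth becomes 2
  Position 4 '(': depth becomes 3
  Position 5 '(': depth becomes 4
  Position 6 ')': depth becomes 3
  Position 7 '(': depth becomes 4
  Position 8 ')': depth becomes 3
  Position 9 ')': depth becomes 2
  Position 10 ')': depth becomes 1
  Position 11 ')': depth becomes 0
Maximum depth reached: 4

4


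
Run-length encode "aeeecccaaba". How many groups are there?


Input: aeeecccaaba
Scanning for consecutive runs:
  Group 1: 'a' x 1 (positions 0-0)
  Group 2: 'e' x 3 (positions 1-3)
  Group 3: 'c' x 3 (positions 4-6)
  Group 4: 'a' x 2 (positions 7-8)
  Group 5: 'b' x 1 (positions 9-9)
  Group 6: 'a' x 1 (positions 10-10)
Total groups: 6

6


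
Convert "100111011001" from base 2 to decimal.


Input: "100111011001" in base 2
Positional expansion:
  Digit '1' (value 1) x 2^11 = 2048
  Digit '0' (value 0) x 2^10 = 0
  Digit '0' (value 0) x 2^9 = 0
  Digit '1' (value 1) x 2^8 = 256
  Digit '1' (value 1) x 2^7 = 128
  Digit '1' (value 1) x 2^6 = 64
  Digit '0' (value 0) x 2^5 = 0
  Digit '1' (value 1) x 2^4 = 16
  Digit '1' (value 1) x 2^3 = 8
  Digit '0' (value 0) x 2^2 = 0
  Digit '0' (value 0) x 2^1 = 0
  Digit '1' (value 1) x 2^0 = 1
Sum = 2521

2521


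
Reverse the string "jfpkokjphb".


Input: jfpkokjphb
Reading characters right to left:
  Position 9: 'b'
  Position 8: 'h'
  Position 7: 'p'
  Position 6: 'j'
  Position 5: 'k'
  Position 4: 'o'
  Position 3: 'k'
  Position 2: 'p'
  Position 1: 'f'
  Position 0: 'j'
Reversed: bhpjkokpfj

bhpjkokpfj


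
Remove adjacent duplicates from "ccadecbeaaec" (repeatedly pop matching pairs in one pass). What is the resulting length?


Input: ccadecbeaaec
Stack-based adjacent duplicate removal:
  Read 'c': push. Stack: c
  Read 'c': matches stack top 'c' => pop. Stack: (empty)
  Read 'a': push. Stack: a
  Read 'd': push. Stack: ad
  Read 'e': push. Stack: ade
  Read 'c': push. Stack: adec
  Read 'b': push. Stack: adecb
  Read 'e': push. Stack: adecbe
  Read 'a': push. Stack: adecbea
  Read 'a': matches stack top 'a' => pop. Stack: adecbe
  Read 'e': matches stack top 'e' => pop. Stack: adecb
  Read 'c': push. Stack: adecbc
Final stack: "adecbc" (length 6)

6


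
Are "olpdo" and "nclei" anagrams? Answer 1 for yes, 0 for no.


Strings: "olpdo", "nclei"
Sorted first:  dloop
Sorted second: ceiln
Differ at position 0: 'd' vs 'c' => not anagrams

0


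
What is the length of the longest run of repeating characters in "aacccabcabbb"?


Input: "aacccabcabbb"
Scanning for longest run:
  Position 1 ('a'): continues run of 'a', length=2
  Position 2 ('c'): new char, reset run to 1
  Position 3 ('c'): continues run of 'c', length=2
  Position 4 ('c'): continues run of 'c', length=3
  Position 5 ('a'): new char, reset run to 1
  Position 6 ('b'): new char, reset run to 1
  Position 7 ('c'): new char, reset run to 1
  Position 8 ('a'): new char, reset run to 1
  Position 9 ('b'): new char, reset run to 1
  Position 10 ('b'): continues run of 'b', length=2
  Position 11 ('b'): continues run of 'b', length=3
Longest run: 'c' with length 3

3


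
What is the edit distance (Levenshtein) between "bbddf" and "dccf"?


Computing edit distance: "bbddf" -> "dccf"
DP table:
           d    c    c    f
      0    1    2    3    4
  b   1    1    2    3    4
  b   2    2    2    3    4
  d   3    2    3    3    4
  d   4    3    3    4    4
  f   5    4    4    4    4
Edit distance = dp[5][4] = 4

4


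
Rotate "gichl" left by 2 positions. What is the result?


Input: "gichl", rotate left by 2
First 2 characters: "gi"
Remaining characters: "chl"
Concatenate remaining + first: "chl" + "gi" = "chlgi"

chlgi


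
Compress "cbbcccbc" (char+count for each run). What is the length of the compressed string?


Input: cbbcccbc
Runs:
  'c' x 1 => "c1"
  'b' x 2 => "b2"
  'c' x 3 => "c3"
  'b' x 1 => "b1"
  'c' x 1 => "c1"
Compressed: "c1b2c3b1c1"
Compressed length: 10

10


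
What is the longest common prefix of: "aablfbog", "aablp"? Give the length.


Words: aablfbog, aablp
  Position 0: all 'a' => match
  Position 1: all 'a' => match
  Position 2: all 'b' => match
  Position 3: all 'l' => match
  Position 4: ('f', 'p') => mismatch, stop
LCP = "aabl" (length 4)

4


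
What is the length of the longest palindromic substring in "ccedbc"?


Input: "ccedbc"
Checking substrings for palindromes:
  [0:2] "cc" (len 2) => palindrome
Longest palindromic substring: "cc" with length 2

2


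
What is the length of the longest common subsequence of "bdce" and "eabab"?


LCS of "bdce" and "eabab"
DP table:
           e    a    b    a    b
      0    0    0    0    0    0
  b   0    0    0    1    1    1
  d   0    0    0    1    1    1
  c   0    0    0    1    1    1
  e   0    1    1    1    1    1
LCS length = dp[4][5] = 1

1


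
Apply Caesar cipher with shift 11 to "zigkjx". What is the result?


Caesar cipher: shift "zigkjx" by 11
  'z' (pos 25) + 11 = pos 10 = 'k'
  'i' (pos 8) + 11 = pos 19 = 't'
  'g' (pos 6) + 11 = pos 17 = 'r'
  'k' (pos 10) + 11 = pos 21 = 'v'
  'j' (pos 9) + 11 = pos 20 = 'u'
  'x' (pos 23) + 11 = pos 8 = 'i'
Result: ktrvui

ktrvui


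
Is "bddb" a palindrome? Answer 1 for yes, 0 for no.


Input: bddb
Reversed: bddb
  Compare pos 0 ('b') with pos 3 ('b'): match
  Compare pos 1 ('d') with pos 2 ('d'): match
Result: palindrome

1


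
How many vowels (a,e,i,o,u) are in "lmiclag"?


Input: lmiclag
Checking each character:
  'l' at position 0: consonant
  'm' at position 1: consonant
  'i' at position 2: vowel (running total: 1)
  'c' at position 3: consonant
  'l' at position 4: consonant
  'a' at position 5: vowel (running total: 2)
  'g' at position 6: consonant
Total vowels: 2

2
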